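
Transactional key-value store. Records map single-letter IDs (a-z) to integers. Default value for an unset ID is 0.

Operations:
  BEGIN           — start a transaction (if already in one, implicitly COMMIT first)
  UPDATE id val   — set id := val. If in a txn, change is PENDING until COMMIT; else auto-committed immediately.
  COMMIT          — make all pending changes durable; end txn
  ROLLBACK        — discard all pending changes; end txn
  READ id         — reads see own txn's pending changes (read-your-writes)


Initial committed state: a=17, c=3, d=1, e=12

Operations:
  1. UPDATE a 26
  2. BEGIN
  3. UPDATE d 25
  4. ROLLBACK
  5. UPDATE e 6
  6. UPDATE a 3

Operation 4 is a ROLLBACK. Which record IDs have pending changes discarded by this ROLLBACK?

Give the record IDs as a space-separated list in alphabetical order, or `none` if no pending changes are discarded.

Initial committed: {a=17, c=3, d=1, e=12}
Op 1: UPDATE a=26 (auto-commit; committed a=26)
Op 2: BEGIN: in_txn=True, pending={}
Op 3: UPDATE d=25 (pending; pending now {d=25})
Op 4: ROLLBACK: discarded pending ['d']; in_txn=False
Op 5: UPDATE e=6 (auto-commit; committed e=6)
Op 6: UPDATE a=3 (auto-commit; committed a=3)
ROLLBACK at op 4 discards: ['d']

Answer: d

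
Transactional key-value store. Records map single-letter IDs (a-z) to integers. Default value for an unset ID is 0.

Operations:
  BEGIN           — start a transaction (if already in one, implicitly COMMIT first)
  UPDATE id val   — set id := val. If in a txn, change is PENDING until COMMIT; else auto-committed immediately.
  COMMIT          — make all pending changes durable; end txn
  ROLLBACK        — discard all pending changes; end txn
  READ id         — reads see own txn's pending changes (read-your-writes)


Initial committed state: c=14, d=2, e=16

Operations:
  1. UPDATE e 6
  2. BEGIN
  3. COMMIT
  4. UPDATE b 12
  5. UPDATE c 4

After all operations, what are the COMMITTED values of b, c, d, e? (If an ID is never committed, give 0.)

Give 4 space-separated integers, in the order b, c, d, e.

Initial committed: {c=14, d=2, e=16}
Op 1: UPDATE e=6 (auto-commit; committed e=6)
Op 2: BEGIN: in_txn=True, pending={}
Op 3: COMMIT: merged [] into committed; committed now {c=14, d=2, e=6}
Op 4: UPDATE b=12 (auto-commit; committed b=12)
Op 5: UPDATE c=4 (auto-commit; committed c=4)
Final committed: {b=12, c=4, d=2, e=6}

Answer: 12 4 2 6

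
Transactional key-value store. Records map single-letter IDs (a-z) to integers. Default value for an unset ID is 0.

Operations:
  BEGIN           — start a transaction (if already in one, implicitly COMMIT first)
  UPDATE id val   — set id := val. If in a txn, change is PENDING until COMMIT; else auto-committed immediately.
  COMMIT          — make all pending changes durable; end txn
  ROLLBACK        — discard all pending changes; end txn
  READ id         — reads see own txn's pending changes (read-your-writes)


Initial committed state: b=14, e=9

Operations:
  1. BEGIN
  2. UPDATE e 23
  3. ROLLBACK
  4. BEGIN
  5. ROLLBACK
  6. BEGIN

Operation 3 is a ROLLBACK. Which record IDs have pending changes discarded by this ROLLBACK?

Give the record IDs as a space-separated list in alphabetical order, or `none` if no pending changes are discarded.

Initial committed: {b=14, e=9}
Op 1: BEGIN: in_txn=True, pending={}
Op 2: UPDATE e=23 (pending; pending now {e=23})
Op 3: ROLLBACK: discarded pending ['e']; in_txn=False
Op 4: BEGIN: in_txn=True, pending={}
Op 5: ROLLBACK: discarded pending []; in_txn=False
Op 6: BEGIN: in_txn=True, pending={}
ROLLBACK at op 3 discards: ['e']

Answer: e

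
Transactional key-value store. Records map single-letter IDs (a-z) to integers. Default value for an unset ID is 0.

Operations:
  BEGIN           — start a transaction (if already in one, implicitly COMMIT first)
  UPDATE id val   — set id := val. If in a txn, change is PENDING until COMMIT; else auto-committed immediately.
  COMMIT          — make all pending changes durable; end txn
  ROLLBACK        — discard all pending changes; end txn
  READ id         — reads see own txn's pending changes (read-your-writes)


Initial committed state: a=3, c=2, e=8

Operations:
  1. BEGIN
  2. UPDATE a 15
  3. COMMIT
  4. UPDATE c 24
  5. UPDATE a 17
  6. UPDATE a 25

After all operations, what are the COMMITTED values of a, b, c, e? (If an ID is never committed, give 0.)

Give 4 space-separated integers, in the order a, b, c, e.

Answer: 25 0 24 8

Derivation:
Initial committed: {a=3, c=2, e=8}
Op 1: BEGIN: in_txn=True, pending={}
Op 2: UPDATE a=15 (pending; pending now {a=15})
Op 3: COMMIT: merged ['a'] into committed; committed now {a=15, c=2, e=8}
Op 4: UPDATE c=24 (auto-commit; committed c=24)
Op 5: UPDATE a=17 (auto-commit; committed a=17)
Op 6: UPDATE a=25 (auto-commit; committed a=25)
Final committed: {a=25, c=24, e=8}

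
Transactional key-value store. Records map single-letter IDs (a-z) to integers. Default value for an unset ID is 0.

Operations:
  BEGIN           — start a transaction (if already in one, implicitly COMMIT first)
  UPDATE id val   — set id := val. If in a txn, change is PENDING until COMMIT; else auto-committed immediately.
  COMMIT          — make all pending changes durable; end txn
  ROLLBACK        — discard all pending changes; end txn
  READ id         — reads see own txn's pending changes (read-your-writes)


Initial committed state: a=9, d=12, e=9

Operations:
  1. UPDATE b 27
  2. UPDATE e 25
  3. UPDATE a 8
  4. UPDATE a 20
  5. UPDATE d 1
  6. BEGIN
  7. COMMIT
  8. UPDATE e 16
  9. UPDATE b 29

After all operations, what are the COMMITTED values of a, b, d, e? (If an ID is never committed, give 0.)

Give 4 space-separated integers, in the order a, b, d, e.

Initial committed: {a=9, d=12, e=9}
Op 1: UPDATE b=27 (auto-commit; committed b=27)
Op 2: UPDATE e=25 (auto-commit; committed e=25)
Op 3: UPDATE a=8 (auto-commit; committed a=8)
Op 4: UPDATE a=20 (auto-commit; committed a=20)
Op 5: UPDATE d=1 (auto-commit; committed d=1)
Op 6: BEGIN: in_txn=True, pending={}
Op 7: COMMIT: merged [] into committed; committed now {a=20, b=27, d=1, e=25}
Op 8: UPDATE e=16 (auto-commit; committed e=16)
Op 9: UPDATE b=29 (auto-commit; committed b=29)
Final committed: {a=20, b=29, d=1, e=16}

Answer: 20 29 1 16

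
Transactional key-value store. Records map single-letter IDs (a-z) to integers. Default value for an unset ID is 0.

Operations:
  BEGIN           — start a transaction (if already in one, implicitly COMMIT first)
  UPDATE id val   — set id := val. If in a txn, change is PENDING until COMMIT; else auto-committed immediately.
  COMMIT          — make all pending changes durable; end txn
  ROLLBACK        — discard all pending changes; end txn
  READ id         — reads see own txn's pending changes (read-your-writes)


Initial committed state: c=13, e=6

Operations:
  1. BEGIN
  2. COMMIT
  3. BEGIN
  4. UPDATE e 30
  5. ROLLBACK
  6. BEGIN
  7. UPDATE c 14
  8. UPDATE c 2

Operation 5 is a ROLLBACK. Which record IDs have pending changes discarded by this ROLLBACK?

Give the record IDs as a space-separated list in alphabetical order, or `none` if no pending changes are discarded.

Initial committed: {c=13, e=6}
Op 1: BEGIN: in_txn=True, pending={}
Op 2: COMMIT: merged [] into committed; committed now {c=13, e=6}
Op 3: BEGIN: in_txn=True, pending={}
Op 4: UPDATE e=30 (pending; pending now {e=30})
Op 5: ROLLBACK: discarded pending ['e']; in_txn=False
Op 6: BEGIN: in_txn=True, pending={}
Op 7: UPDATE c=14 (pending; pending now {c=14})
Op 8: UPDATE c=2 (pending; pending now {c=2})
ROLLBACK at op 5 discards: ['e']

Answer: e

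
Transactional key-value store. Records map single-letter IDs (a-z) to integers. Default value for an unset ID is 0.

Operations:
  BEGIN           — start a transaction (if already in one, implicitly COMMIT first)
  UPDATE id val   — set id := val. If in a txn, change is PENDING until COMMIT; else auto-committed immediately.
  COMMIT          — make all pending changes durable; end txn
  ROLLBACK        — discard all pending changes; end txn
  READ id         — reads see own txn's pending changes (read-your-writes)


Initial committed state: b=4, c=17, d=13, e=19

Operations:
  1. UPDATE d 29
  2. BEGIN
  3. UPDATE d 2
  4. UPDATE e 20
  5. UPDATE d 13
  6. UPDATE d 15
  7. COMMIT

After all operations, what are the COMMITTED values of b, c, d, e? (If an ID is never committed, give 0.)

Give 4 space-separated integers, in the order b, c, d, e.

Initial committed: {b=4, c=17, d=13, e=19}
Op 1: UPDATE d=29 (auto-commit; committed d=29)
Op 2: BEGIN: in_txn=True, pending={}
Op 3: UPDATE d=2 (pending; pending now {d=2})
Op 4: UPDATE e=20 (pending; pending now {d=2, e=20})
Op 5: UPDATE d=13 (pending; pending now {d=13, e=20})
Op 6: UPDATE d=15 (pending; pending now {d=15, e=20})
Op 7: COMMIT: merged ['d', 'e'] into committed; committed now {b=4, c=17, d=15, e=20}
Final committed: {b=4, c=17, d=15, e=20}

Answer: 4 17 15 20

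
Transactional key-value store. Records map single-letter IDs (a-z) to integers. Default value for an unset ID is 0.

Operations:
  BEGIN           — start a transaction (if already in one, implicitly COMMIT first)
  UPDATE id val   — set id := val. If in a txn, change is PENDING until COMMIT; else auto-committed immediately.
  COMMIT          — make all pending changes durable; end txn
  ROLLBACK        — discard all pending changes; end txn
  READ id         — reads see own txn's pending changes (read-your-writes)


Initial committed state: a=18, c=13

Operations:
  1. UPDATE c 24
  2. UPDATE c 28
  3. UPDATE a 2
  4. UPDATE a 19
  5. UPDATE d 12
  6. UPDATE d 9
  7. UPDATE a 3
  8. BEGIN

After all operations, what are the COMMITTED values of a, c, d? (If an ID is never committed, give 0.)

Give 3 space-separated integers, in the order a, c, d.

Initial committed: {a=18, c=13}
Op 1: UPDATE c=24 (auto-commit; committed c=24)
Op 2: UPDATE c=28 (auto-commit; committed c=28)
Op 3: UPDATE a=2 (auto-commit; committed a=2)
Op 4: UPDATE a=19 (auto-commit; committed a=19)
Op 5: UPDATE d=12 (auto-commit; committed d=12)
Op 6: UPDATE d=9 (auto-commit; committed d=9)
Op 7: UPDATE a=3 (auto-commit; committed a=3)
Op 8: BEGIN: in_txn=True, pending={}
Final committed: {a=3, c=28, d=9}

Answer: 3 28 9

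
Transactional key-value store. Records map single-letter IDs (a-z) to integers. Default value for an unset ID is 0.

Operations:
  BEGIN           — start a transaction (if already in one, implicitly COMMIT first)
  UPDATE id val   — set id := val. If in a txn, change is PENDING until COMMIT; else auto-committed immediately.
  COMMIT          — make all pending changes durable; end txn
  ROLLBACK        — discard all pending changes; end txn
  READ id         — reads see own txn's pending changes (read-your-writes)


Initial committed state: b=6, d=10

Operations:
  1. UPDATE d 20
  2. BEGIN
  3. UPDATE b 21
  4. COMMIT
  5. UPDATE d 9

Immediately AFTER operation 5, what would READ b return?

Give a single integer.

Answer: 21

Derivation:
Initial committed: {b=6, d=10}
Op 1: UPDATE d=20 (auto-commit; committed d=20)
Op 2: BEGIN: in_txn=True, pending={}
Op 3: UPDATE b=21 (pending; pending now {b=21})
Op 4: COMMIT: merged ['b'] into committed; committed now {b=21, d=20}
Op 5: UPDATE d=9 (auto-commit; committed d=9)
After op 5: visible(b) = 21 (pending={}, committed={b=21, d=9})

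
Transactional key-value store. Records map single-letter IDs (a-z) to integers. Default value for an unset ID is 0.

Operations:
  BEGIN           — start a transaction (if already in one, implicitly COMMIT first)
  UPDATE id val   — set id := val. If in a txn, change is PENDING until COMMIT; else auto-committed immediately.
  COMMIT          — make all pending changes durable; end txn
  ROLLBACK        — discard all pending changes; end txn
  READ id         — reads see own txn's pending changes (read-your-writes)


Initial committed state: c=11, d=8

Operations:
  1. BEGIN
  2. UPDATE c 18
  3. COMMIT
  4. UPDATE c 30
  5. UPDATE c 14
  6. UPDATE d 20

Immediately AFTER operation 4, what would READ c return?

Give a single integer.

Initial committed: {c=11, d=8}
Op 1: BEGIN: in_txn=True, pending={}
Op 2: UPDATE c=18 (pending; pending now {c=18})
Op 3: COMMIT: merged ['c'] into committed; committed now {c=18, d=8}
Op 4: UPDATE c=30 (auto-commit; committed c=30)
After op 4: visible(c) = 30 (pending={}, committed={c=30, d=8})

Answer: 30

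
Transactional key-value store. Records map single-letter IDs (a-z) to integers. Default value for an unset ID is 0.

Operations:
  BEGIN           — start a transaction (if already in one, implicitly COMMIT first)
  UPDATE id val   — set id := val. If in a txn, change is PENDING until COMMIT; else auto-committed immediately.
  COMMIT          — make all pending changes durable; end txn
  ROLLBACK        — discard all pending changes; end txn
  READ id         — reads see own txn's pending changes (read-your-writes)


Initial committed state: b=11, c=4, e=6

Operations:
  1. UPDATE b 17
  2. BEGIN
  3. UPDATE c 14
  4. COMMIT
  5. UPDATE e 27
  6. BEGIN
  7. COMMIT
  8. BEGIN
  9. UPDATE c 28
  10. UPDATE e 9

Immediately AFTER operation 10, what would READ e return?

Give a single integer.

Answer: 9

Derivation:
Initial committed: {b=11, c=4, e=6}
Op 1: UPDATE b=17 (auto-commit; committed b=17)
Op 2: BEGIN: in_txn=True, pending={}
Op 3: UPDATE c=14 (pending; pending now {c=14})
Op 4: COMMIT: merged ['c'] into committed; committed now {b=17, c=14, e=6}
Op 5: UPDATE e=27 (auto-commit; committed e=27)
Op 6: BEGIN: in_txn=True, pending={}
Op 7: COMMIT: merged [] into committed; committed now {b=17, c=14, e=27}
Op 8: BEGIN: in_txn=True, pending={}
Op 9: UPDATE c=28 (pending; pending now {c=28})
Op 10: UPDATE e=9 (pending; pending now {c=28, e=9})
After op 10: visible(e) = 9 (pending={c=28, e=9}, committed={b=17, c=14, e=27})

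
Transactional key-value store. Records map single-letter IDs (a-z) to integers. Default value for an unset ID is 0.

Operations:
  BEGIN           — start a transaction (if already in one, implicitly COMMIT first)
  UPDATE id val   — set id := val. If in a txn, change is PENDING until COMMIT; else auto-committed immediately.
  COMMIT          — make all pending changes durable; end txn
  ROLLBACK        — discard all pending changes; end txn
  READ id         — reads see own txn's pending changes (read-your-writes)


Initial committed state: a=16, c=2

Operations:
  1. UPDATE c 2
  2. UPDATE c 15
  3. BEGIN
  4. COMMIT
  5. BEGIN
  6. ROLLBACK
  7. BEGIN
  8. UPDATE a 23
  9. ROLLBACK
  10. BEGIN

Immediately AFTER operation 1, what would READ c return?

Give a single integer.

Answer: 2

Derivation:
Initial committed: {a=16, c=2}
Op 1: UPDATE c=2 (auto-commit; committed c=2)
After op 1: visible(c) = 2 (pending={}, committed={a=16, c=2})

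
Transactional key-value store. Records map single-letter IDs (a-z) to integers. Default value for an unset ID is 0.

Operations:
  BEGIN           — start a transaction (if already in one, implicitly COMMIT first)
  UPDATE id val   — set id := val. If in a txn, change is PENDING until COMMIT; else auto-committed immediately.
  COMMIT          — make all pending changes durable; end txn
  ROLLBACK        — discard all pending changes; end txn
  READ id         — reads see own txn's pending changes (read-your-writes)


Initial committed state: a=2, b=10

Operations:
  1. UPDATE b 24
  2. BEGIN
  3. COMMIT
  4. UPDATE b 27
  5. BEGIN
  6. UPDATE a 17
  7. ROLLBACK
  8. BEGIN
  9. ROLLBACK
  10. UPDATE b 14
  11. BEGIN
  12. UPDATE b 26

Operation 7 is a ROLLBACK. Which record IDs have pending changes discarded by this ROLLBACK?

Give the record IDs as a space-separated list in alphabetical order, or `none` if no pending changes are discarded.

Initial committed: {a=2, b=10}
Op 1: UPDATE b=24 (auto-commit; committed b=24)
Op 2: BEGIN: in_txn=True, pending={}
Op 3: COMMIT: merged [] into committed; committed now {a=2, b=24}
Op 4: UPDATE b=27 (auto-commit; committed b=27)
Op 5: BEGIN: in_txn=True, pending={}
Op 6: UPDATE a=17 (pending; pending now {a=17})
Op 7: ROLLBACK: discarded pending ['a']; in_txn=False
Op 8: BEGIN: in_txn=True, pending={}
Op 9: ROLLBACK: discarded pending []; in_txn=False
Op 10: UPDATE b=14 (auto-commit; committed b=14)
Op 11: BEGIN: in_txn=True, pending={}
Op 12: UPDATE b=26 (pending; pending now {b=26})
ROLLBACK at op 7 discards: ['a']

Answer: a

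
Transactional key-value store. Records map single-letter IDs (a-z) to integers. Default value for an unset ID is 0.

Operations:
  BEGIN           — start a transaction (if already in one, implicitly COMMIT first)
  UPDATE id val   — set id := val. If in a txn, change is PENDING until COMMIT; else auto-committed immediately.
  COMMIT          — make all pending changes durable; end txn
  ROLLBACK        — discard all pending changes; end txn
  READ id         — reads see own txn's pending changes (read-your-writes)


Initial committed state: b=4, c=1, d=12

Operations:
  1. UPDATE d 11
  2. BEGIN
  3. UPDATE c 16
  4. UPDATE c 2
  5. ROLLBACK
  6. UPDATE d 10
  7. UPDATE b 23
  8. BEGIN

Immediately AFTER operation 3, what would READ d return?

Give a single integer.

Initial committed: {b=4, c=1, d=12}
Op 1: UPDATE d=11 (auto-commit; committed d=11)
Op 2: BEGIN: in_txn=True, pending={}
Op 3: UPDATE c=16 (pending; pending now {c=16})
After op 3: visible(d) = 11 (pending={c=16}, committed={b=4, c=1, d=11})

Answer: 11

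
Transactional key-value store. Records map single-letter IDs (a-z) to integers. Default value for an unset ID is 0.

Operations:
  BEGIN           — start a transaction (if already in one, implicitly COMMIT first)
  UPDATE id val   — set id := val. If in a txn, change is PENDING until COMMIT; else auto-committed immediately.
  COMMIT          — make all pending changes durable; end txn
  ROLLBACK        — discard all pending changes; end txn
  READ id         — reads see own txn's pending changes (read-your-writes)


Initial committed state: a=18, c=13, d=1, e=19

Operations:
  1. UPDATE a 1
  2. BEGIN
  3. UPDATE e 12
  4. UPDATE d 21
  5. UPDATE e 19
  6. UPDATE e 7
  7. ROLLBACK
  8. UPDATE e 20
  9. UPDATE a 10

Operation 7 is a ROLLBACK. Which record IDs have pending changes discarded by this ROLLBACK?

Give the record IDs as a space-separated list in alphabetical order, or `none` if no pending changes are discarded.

Answer: d e

Derivation:
Initial committed: {a=18, c=13, d=1, e=19}
Op 1: UPDATE a=1 (auto-commit; committed a=1)
Op 2: BEGIN: in_txn=True, pending={}
Op 3: UPDATE e=12 (pending; pending now {e=12})
Op 4: UPDATE d=21 (pending; pending now {d=21, e=12})
Op 5: UPDATE e=19 (pending; pending now {d=21, e=19})
Op 6: UPDATE e=7 (pending; pending now {d=21, e=7})
Op 7: ROLLBACK: discarded pending ['d', 'e']; in_txn=False
Op 8: UPDATE e=20 (auto-commit; committed e=20)
Op 9: UPDATE a=10 (auto-commit; committed a=10)
ROLLBACK at op 7 discards: ['d', 'e']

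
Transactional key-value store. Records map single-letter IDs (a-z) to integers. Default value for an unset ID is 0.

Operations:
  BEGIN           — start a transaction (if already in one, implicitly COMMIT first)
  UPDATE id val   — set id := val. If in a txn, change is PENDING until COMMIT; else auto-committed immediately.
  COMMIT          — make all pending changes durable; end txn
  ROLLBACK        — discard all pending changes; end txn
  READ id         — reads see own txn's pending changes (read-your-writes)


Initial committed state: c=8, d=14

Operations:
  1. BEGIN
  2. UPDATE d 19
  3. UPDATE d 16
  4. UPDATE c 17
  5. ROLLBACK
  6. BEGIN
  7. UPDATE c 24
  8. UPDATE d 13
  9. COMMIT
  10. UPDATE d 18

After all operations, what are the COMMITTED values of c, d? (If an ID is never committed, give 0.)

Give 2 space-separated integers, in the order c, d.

Answer: 24 18

Derivation:
Initial committed: {c=8, d=14}
Op 1: BEGIN: in_txn=True, pending={}
Op 2: UPDATE d=19 (pending; pending now {d=19})
Op 3: UPDATE d=16 (pending; pending now {d=16})
Op 4: UPDATE c=17 (pending; pending now {c=17, d=16})
Op 5: ROLLBACK: discarded pending ['c', 'd']; in_txn=False
Op 6: BEGIN: in_txn=True, pending={}
Op 7: UPDATE c=24 (pending; pending now {c=24})
Op 8: UPDATE d=13 (pending; pending now {c=24, d=13})
Op 9: COMMIT: merged ['c', 'd'] into committed; committed now {c=24, d=13}
Op 10: UPDATE d=18 (auto-commit; committed d=18)
Final committed: {c=24, d=18}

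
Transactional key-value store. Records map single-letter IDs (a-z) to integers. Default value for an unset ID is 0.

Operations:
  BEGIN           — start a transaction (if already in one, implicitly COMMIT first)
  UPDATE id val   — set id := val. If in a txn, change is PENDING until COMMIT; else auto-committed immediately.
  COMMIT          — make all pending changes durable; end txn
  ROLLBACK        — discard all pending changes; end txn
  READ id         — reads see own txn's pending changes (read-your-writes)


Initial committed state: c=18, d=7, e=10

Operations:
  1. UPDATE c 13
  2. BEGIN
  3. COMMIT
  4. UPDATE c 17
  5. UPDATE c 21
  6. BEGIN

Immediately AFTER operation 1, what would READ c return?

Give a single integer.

Answer: 13

Derivation:
Initial committed: {c=18, d=7, e=10}
Op 1: UPDATE c=13 (auto-commit; committed c=13)
After op 1: visible(c) = 13 (pending={}, committed={c=13, d=7, e=10})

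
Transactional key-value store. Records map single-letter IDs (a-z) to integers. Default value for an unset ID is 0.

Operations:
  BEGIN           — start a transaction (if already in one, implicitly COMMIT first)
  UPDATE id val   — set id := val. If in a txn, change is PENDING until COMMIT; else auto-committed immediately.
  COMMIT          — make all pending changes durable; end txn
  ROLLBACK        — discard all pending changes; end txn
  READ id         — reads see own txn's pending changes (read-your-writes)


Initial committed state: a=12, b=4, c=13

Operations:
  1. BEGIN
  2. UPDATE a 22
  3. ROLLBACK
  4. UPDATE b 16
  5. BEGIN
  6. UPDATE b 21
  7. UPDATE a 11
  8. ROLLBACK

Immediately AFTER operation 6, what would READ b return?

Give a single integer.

Answer: 21

Derivation:
Initial committed: {a=12, b=4, c=13}
Op 1: BEGIN: in_txn=True, pending={}
Op 2: UPDATE a=22 (pending; pending now {a=22})
Op 3: ROLLBACK: discarded pending ['a']; in_txn=False
Op 4: UPDATE b=16 (auto-commit; committed b=16)
Op 5: BEGIN: in_txn=True, pending={}
Op 6: UPDATE b=21 (pending; pending now {b=21})
After op 6: visible(b) = 21 (pending={b=21}, committed={a=12, b=16, c=13})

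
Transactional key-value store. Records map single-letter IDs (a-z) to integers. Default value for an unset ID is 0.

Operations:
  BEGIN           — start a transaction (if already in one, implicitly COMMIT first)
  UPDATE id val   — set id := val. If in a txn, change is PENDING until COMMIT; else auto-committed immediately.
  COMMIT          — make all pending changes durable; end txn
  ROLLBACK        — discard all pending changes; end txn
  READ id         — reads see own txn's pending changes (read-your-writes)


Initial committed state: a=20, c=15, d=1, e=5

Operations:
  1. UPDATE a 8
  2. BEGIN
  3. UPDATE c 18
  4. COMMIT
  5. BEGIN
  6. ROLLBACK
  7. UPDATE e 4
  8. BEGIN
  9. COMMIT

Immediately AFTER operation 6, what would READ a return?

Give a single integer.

Answer: 8

Derivation:
Initial committed: {a=20, c=15, d=1, e=5}
Op 1: UPDATE a=8 (auto-commit; committed a=8)
Op 2: BEGIN: in_txn=True, pending={}
Op 3: UPDATE c=18 (pending; pending now {c=18})
Op 4: COMMIT: merged ['c'] into committed; committed now {a=8, c=18, d=1, e=5}
Op 5: BEGIN: in_txn=True, pending={}
Op 6: ROLLBACK: discarded pending []; in_txn=False
After op 6: visible(a) = 8 (pending={}, committed={a=8, c=18, d=1, e=5})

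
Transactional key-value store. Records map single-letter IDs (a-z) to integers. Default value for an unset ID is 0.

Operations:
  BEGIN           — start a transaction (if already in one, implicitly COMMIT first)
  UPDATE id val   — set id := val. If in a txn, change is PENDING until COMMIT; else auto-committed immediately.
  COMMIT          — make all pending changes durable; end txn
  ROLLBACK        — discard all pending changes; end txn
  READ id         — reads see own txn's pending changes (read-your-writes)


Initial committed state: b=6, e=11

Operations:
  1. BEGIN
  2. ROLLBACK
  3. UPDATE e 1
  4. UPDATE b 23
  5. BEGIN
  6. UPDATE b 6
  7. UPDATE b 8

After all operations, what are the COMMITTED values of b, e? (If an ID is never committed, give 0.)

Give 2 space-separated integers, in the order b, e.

Answer: 23 1

Derivation:
Initial committed: {b=6, e=11}
Op 1: BEGIN: in_txn=True, pending={}
Op 2: ROLLBACK: discarded pending []; in_txn=False
Op 3: UPDATE e=1 (auto-commit; committed e=1)
Op 4: UPDATE b=23 (auto-commit; committed b=23)
Op 5: BEGIN: in_txn=True, pending={}
Op 6: UPDATE b=6 (pending; pending now {b=6})
Op 7: UPDATE b=8 (pending; pending now {b=8})
Final committed: {b=23, e=1}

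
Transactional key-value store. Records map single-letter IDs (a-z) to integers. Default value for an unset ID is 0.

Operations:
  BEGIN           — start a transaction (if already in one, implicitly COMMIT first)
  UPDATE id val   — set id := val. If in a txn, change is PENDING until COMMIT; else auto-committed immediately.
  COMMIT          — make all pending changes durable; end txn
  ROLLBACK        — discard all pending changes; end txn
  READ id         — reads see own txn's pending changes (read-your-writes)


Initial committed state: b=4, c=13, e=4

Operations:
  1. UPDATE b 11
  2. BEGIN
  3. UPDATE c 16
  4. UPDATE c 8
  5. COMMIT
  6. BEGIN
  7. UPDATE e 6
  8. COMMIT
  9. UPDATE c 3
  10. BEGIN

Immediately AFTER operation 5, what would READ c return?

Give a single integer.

Answer: 8

Derivation:
Initial committed: {b=4, c=13, e=4}
Op 1: UPDATE b=11 (auto-commit; committed b=11)
Op 2: BEGIN: in_txn=True, pending={}
Op 3: UPDATE c=16 (pending; pending now {c=16})
Op 4: UPDATE c=8 (pending; pending now {c=8})
Op 5: COMMIT: merged ['c'] into committed; committed now {b=11, c=8, e=4}
After op 5: visible(c) = 8 (pending={}, committed={b=11, c=8, e=4})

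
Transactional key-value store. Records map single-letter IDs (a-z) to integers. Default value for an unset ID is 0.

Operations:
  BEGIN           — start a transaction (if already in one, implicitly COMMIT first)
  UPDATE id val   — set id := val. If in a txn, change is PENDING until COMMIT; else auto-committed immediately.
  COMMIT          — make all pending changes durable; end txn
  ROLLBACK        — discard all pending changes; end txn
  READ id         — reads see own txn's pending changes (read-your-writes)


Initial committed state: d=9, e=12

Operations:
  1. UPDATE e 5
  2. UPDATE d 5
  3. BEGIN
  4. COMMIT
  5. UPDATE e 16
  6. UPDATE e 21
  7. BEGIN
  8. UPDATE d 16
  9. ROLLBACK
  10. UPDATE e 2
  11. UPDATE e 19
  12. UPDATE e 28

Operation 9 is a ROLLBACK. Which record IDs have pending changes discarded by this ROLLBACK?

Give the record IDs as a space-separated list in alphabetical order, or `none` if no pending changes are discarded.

Answer: d

Derivation:
Initial committed: {d=9, e=12}
Op 1: UPDATE e=5 (auto-commit; committed e=5)
Op 2: UPDATE d=5 (auto-commit; committed d=5)
Op 3: BEGIN: in_txn=True, pending={}
Op 4: COMMIT: merged [] into committed; committed now {d=5, e=5}
Op 5: UPDATE e=16 (auto-commit; committed e=16)
Op 6: UPDATE e=21 (auto-commit; committed e=21)
Op 7: BEGIN: in_txn=True, pending={}
Op 8: UPDATE d=16 (pending; pending now {d=16})
Op 9: ROLLBACK: discarded pending ['d']; in_txn=False
Op 10: UPDATE e=2 (auto-commit; committed e=2)
Op 11: UPDATE e=19 (auto-commit; committed e=19)
Op 12: UPDATE e=28 (auto-commit; committed e=28)
ROLLBACK at op 9 discards: ['d']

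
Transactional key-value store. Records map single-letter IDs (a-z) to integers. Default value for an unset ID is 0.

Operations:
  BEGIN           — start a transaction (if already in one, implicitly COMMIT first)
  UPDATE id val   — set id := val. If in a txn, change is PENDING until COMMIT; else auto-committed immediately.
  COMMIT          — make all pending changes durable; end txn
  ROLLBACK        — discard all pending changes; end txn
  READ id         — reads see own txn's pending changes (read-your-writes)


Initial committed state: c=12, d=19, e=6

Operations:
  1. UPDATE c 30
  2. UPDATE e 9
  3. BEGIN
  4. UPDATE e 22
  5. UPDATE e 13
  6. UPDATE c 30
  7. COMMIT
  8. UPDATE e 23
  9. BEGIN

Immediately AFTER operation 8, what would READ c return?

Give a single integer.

Answer: 30

Derivation:
Initial committed: {c=12, d=19, e=6}
Op 1: UPDATE c=30 (auto-commit; committed c=30)
Op 2: UPDATE e=9 (auto-commit; committed e=9)
Op 3: BEGIN: in_txn=True, pending={}
Op 4: UPDATE e=22 (pending; pending now {e=22})
Op 5: UPDATE e=13 (pending; pending now {e=13})
Op 6: UPDATE c=30 (pending; pending now {c=30, e=13})
Op 7: COMMIT: merged ['c', 'e'] into committed; committed now {c=30, d=19, e=13}
Op 8: UPDATE e=23 (auto-commit; committed e=23)
After op 8: visible(c) = 30 (pending={}, committed={c=30, d=19, e=23})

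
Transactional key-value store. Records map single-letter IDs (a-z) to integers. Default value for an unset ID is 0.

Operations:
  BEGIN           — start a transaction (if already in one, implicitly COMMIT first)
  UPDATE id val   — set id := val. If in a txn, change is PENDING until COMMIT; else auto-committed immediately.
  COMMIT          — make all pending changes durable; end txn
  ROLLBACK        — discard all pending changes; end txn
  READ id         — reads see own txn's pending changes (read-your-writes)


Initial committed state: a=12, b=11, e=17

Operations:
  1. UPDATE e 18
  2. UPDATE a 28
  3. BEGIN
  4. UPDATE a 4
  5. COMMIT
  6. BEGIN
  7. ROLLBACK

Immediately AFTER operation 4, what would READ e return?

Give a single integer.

Answer: 18

Derivation:
Initial committed: {a=12, b=11, e=17}
Op 1: UPDATE e=18 (auto-commit; committed e=18)
Op 2: UPDATE a=28 (auto-commit; committed a=28)
Op 3: BEGIN: in_txn=True, pending={}
Op 4: UPDATE a=4 (pending; pending now {a=4})
After op 4: visible(e) = 18 (pending={a=4}, committed={a=28, b=11, e=18})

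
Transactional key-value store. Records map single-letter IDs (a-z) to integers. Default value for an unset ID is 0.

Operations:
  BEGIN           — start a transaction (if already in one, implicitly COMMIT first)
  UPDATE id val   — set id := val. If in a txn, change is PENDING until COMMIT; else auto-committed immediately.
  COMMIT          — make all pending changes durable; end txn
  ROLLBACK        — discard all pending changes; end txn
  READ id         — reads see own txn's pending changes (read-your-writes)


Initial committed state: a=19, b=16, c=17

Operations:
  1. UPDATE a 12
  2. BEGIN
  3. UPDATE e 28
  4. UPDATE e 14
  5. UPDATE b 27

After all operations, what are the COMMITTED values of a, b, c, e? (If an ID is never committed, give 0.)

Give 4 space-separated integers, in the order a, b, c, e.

Answer: 12 16 17 0

Derivation:
Initial committed: {a=19, b=16, c=17}
Op 1: UPDATE a=12 (auto-commit; committed a=12)
Op 2: BEGIN: in_txn=True, pending={}
Op 3: UPDATE e=28 (pending; pending now {e=28})
Op 4: UPDATE e=14 (pending; pending now {e=14})
Op 5: UPDATE b=27 (pending; pending now {b=27, e=14})
Final committed: {a=12, b=16, c=17}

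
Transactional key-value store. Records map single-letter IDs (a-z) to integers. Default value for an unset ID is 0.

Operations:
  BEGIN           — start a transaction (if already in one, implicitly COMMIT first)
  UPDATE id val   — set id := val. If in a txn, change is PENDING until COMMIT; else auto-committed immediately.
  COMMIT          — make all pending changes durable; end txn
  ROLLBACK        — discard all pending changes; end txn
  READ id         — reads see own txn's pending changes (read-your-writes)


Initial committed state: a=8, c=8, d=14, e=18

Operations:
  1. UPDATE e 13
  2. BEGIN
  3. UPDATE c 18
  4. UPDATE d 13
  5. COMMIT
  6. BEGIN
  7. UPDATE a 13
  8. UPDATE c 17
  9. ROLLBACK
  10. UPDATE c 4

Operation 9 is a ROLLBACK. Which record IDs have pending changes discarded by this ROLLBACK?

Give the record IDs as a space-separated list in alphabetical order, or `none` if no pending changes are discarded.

Answer: a c

Derivation:
Initial committed: {a=8, c=8, d=14, e=18}
Op 1: UPDATE e=13 (auto-commit; committed e=13)
Op 2: BEGIN: in_txn=True, pending={}
Op 3: UPDATE c=18 (pending; pending now {c=18})
Op 4: UPDATE d=13 (pending; pending now {c=18, d=13})
Op 5: COMMIT: merged ['c', 'd'] into committed; committed now {a=8, c=18, d=13, e=13}
Op 6: BEGIN: in_txn=True, pending={}
Op 7: UPDATE a=13 (pending; pending now {a=13})
Op 8: UPDATE c=17 (pending; pending now {a=13, c=17})
Op 9: ROLLBACK: discarded pending ['a', 'c']; in_txn=False
Op 10: UPDATE c=4 (auto-commit; committed c=4)
ROLLBACK at op 9 discards: ['a', 'c']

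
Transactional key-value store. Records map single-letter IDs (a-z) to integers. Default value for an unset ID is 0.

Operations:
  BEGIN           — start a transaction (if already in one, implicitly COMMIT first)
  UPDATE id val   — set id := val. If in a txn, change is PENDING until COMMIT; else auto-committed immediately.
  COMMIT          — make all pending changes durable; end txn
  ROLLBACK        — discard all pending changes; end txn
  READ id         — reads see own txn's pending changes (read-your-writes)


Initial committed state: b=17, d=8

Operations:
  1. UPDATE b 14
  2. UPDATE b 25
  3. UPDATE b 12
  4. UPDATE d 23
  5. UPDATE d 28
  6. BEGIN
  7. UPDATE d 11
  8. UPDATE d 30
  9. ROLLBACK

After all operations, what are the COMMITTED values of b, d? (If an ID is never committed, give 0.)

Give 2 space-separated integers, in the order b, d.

Initial committed: {b=17, d=8}
Op 1: UPDATE b=14 (auto-commit; committed b=14)
Op 2: UPDATE b=25 (auto-commit; committed b=25)
Op 3: UPDATE b=12 (auto-commit; committed b=12)
Op 4: UPDATE d=23 (auto-commit; committed d=23)
Op 5: UPDATE d=28 (auto-commit; committed d=28)
Op 6: BEGIN: in_txn=True, pending={}
Op 7: UPDATE d=11 (pending; pending now {d=11})
Op 8: UPDATE d=30 (pending; pending now {d=30})
Op 9: ROLLBACK: discarded pending ['d']; in_txn=False
Final committed: {b=12, d=28}

Answer: 12 28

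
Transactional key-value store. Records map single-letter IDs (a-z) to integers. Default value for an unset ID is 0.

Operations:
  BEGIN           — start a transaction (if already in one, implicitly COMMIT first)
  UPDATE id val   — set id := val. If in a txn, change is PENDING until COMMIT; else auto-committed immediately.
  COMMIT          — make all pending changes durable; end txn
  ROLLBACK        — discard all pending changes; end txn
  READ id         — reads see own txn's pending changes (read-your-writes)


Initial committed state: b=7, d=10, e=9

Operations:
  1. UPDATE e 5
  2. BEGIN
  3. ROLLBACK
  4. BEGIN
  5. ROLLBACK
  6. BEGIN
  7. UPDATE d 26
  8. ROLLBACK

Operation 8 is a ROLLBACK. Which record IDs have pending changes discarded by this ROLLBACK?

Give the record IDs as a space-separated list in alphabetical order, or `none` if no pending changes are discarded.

Initial committed: {b=7, d=10, e=9}
Op 1: UPDATE e=5 (auto-commit; committed e=5)
Op 2: BEGIN: in_txn=True, pending={}
Op 3: ROLLBACK: discarded pending []; in_txn=False
Op 4: BEGIN: in_txn=True, pending={}
Op 5: ROLLBACK: discarded pending []; in_txn=False
Op 6: BEGIN: in_txn=True, pending={}
Op 7: UPDATE d=26 (pending; pending now {d=26})
Op 8: ROLLBACK: discarded pending ['d']; in_txn=False
ROLLBACK at op 8 discards: ['d']

Answer: d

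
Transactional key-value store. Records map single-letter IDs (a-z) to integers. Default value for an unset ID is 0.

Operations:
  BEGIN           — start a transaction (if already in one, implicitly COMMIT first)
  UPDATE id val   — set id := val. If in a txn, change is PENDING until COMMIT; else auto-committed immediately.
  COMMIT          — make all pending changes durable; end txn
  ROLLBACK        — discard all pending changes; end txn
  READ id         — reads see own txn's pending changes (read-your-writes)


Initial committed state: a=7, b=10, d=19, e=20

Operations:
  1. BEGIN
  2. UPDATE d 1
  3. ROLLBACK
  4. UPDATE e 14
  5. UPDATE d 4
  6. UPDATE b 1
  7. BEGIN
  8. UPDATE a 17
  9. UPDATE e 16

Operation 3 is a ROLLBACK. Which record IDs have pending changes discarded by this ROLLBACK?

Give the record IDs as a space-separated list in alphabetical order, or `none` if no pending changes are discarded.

Answer: d

Derivation:
Initial committed: {a=7, b=10, d=19, e=20}
Op 1: BEGIN: in_txn=True, pending={}
Op 2: UPDATE d=1 (pending; pending now {d=1})
Op 3: ROLLBACK: discarded pending ['d']; in_txn=False
Op 4: UPDATE e=14 (auto-commit; committed e=14)
Op 5: UPDATE d=4 (auto-commit; committed d=4)
Op 6: UPDATE b=1 (auto-commit; committed b=1)
Op 7: BEGIN: in_txn=True, pending={}
Op 8: UPDATE a=17 (pending; pending now {a=17})
Op 9: UPDATE e=16 (pending; pending now {a=17, e=16})
ROLLBACK at op 3 discards: ['d']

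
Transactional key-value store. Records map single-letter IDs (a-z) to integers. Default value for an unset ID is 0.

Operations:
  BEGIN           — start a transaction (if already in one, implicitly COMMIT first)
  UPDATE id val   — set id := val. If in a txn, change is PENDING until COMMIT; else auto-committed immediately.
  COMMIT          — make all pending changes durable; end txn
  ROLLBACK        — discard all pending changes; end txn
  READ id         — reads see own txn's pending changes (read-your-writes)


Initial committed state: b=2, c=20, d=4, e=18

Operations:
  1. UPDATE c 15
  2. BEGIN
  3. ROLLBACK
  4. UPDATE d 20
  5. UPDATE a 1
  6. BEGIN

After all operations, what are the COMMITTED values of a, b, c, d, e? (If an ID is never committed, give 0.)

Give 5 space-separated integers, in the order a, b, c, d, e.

Answer: 1 2 15 20 18

Derivation:
Initial committed: {b=2, c=20, d=4, e=18}
Op 1: UPDATE c=15 (auto-commit; committed c=15)
Op 2: BEGIN: in_txn=True, pending={}
Op 3: ROLLBACK: discarded pending []; in_txn=False
Op 4: UPDATE d=20 (auto-commit; committed d=20)
Op 5: UPDATE a=1 (auto-commit; committed a=1)
Op 6: BEGIN: in_txn=True, pending={}
Final committed: {a=1, b=2, c=15, d=20, e=18}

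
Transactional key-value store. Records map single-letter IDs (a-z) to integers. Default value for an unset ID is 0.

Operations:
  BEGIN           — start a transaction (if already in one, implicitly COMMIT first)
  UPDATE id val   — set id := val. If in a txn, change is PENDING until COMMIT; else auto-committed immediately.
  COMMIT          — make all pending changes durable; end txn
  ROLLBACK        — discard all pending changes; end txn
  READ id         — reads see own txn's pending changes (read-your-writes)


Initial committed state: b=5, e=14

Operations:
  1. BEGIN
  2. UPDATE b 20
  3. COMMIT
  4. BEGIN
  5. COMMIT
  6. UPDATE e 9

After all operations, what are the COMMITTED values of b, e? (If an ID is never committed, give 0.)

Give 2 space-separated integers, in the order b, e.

Initial committed: {b=5, e=14}
Op 1: BEGIN: in_txn=True, pending={}
Op 2: UPDATE b=20 (pending; pending now {b=20})
Op 3: COMMIT: merged ['b'] into committed; committed now {b=20, e=14}
Op 4: BEGIN: in_txn=True, pending={}
Op 5: COMMIT: merged [] into committed; committed now {b=20, e=14}
Op 6: UPDATE e=9 (auto-commit; committed e=9)
Final committed: {b=20, e=9}

Answer: 20 9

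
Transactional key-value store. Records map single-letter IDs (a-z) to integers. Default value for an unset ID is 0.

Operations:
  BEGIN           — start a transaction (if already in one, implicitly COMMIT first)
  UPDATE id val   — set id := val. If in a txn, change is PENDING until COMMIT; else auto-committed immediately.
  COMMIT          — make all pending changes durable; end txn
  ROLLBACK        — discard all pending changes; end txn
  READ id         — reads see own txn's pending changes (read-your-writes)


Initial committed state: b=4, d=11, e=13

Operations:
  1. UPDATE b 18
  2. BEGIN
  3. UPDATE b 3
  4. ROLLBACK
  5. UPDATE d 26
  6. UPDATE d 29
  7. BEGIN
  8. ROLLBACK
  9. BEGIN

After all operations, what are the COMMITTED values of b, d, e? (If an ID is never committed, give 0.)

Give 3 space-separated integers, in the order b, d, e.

Initial committed: {b=4, d=11, e=13}
Op 1: UPDATE b=18 (auto-commit; committed b=18)
Op 2: BEGIN: in_txn=True, pending={}
Op 3: UPDATE b=3 (pending; pending now {b=3})
Op 4: ROLLBACK: discarded pending ['b']; in_txn=False
Op 5: UPDATE d=26 (auto-commit; committed d=26)
Op 6: UPDATE d=29 (auto-commit; committed d=29)
Op 7: BEGIN: in_txn=True, pending={}
Op 8: ROLLBACK: discarded pending []; in_txn=False
Op 9: BEGIN: in_txn=True, pending={}
Final committed: {b=18, d=29, e=13}

Answer: 18 29 13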